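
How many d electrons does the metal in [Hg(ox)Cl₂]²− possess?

Ligand charges: each oxalate is −2; each chloride is −1. With an overall charge of −2 the mercury centre must be in the +2 oxidation state.
Group 12 minus oxidation state 2 gives a d¹⁰ configuration.

d¹⁰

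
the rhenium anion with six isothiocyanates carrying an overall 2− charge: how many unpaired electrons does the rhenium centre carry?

3

Summing ligand charges against the −2 overall charge gives an oxidation state of +4 for rhenium.
Rhenium is a group-7 element; Re(IV) is therefore d³.
In an octahedral field the d³ configuration is t₂g³e_g⁰ (only one arrangement possible), giving 3 unpaired electrons.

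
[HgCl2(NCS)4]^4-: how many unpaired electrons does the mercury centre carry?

0 unpaired electrons

Summing ligand charges against the −4 overall charge gives an oxidation state of +2 for mercury.
Mercury is a group-12 element; Hg(II) is therefore d¹⁰.
In an octahedral field the d¹⁰ configuration is t₂g⁶e_g⁴, giving 0 unpaired electrons.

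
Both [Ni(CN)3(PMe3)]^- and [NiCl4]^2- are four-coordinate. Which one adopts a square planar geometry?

[Ni(CN)3(PMe3)]^-

For [Ni(CN)3(PMe3)]^-: Summing ligand charges against the −1 overall charge gives an oxidation state of +2 for nickel. Nickel is a group-10 element; Ni(II) is therefore d⁸. Cyanide and trimethylphosphine are strong-field ligands (high in the spectrochemical series). A 3d d⁸ ion with strong-field ligands gains enough CFSE to favour square planar over tetrahedral. → square planar.
For [NiCl4]^2-: Summing ligand charges against the −2 overall charge gives an oxidation state of +2 for nickel. Ni sits in group 10, so the d-electron count is 10 − 2 = 8. Chloride is a weak-field ligand. With weak-field ligands the CFSE gain from square planar is small, so a 3d d⁸ ion takes the sterically preferred tetrahedral geometry. → tetrahedral.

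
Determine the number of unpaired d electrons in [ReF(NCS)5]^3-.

Each fluoride is −1; each isothiocyanate is −1; balancing the −3 overall charge requires Re(III).
Rhenium is a group-7 element; Re(III) is therefore d⁴.
The spin state decides the count: a 5d ion has a large Δₒ and is invariably low-spin.
An octahedral low-spin d⁴ ion is t₂g⁴e_g⁰, giving 2 unpaired electrons.

2 unpaired electrons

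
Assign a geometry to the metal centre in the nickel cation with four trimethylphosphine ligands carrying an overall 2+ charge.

Ligand charges: trimethylphosphine is neutral. With an overall charge of +2 the nickel centre must be in the +2 oxidation state.
Ni sits in group 10, so the d-electron count is 10 − 2 = 8.
With 4 monodentate ligands the coordination number is 4.
Trimethylphosphine is a strong-field ligand (high in the spectrochemical series).
A 3d d⁸ ion with strong-field ligands gains enough CFSE to favour square planar over tetrahedral.

square planar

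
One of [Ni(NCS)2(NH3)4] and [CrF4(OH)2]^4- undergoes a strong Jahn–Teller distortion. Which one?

[Ni(NCS)2(NH3)4]: Summing ligand charges against the 0 overall charge gives an oxidation state of +2 for nickel. Nickel is a group-10 element; Ni(II) is therefore d⁸. The d⁸ configuration leaves the e_g set evenly filled (or empty) — no strong Jahn–Teller driving force.
[CrF4(OH)2]^4-: Summing ligand charges against the −4 overall charge gives an oxidation state of +2 for chromium. Cr sits in group 6, so the d-electron count is 6 − 2 = 4. Fluoride and hydroxide are weak-field ligands for a first-row metal, so the complex is high-spin. The t₂g³e_g¹ (high-spin) configuration has an unevenly filled e_g set; the Jahn–Teller theorem predicts a tetragonal distortion (typically axial elongation) to lift the degeneracy.

[CrF4(OH)2]^4-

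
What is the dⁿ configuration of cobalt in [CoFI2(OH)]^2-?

d7

Ligand charges: each fluoride is −1; each iodide is −1; each hydroxide is −1. With an overall charge of −2 the cobalt centre must be in the +2 oxidation state.
Group 9 minus oxidation state 2 gives a d⁷ configuration.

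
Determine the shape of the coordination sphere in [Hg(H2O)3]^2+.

Water is neutral; balancing the +2 overall charge requires Hg(II).
Mercury is a group-12 element; Hg(II) is therefore d¹⁰.
With 3 monodentate ligands the coordination number is 3.
Three ligands around a d¹⁰ centre minimise repulsion in a trigonal-planar arrangement.

trigonal planar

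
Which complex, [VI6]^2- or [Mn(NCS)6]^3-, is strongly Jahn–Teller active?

[Mn(NCS)6]^3-

[VI6]^2-: Ligand charges: each iodide is −1. With an overall charge of −2 the vanadium centre must be in the +4 oxidation state. Vanadium is a group-5 element; V(IV) is therefore d¹. The d¹ configuration leaves the e_g set evenly filled (or empty) — no strong Jahn–Teller driving force.
[Mn(NCS)6]^3-: Each isothiocyanate is −1; balancing the −3 overall charge requires Mn(III). Group 7 minus oxidation state 3 gives a d⁴ configuration. Isothiocyanate is a weak-field ligand for a first-row metal, so the complex is high-spin. The t₂g³e_g¹ (high-spin) configuration has an unevenly filled e_g set; the Jahn–Teller theorem predicts a tetragonal distortion (typically axial elongation) to lift the degeneracy.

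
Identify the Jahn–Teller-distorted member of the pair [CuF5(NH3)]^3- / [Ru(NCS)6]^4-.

[CuF5(NH3)]^3-: Each fluoride is −1; ammonia is neutral; balancing the −3 overall charge requires Cu(II). Copper is a group-11 element; Cu(II) is therefore d⁹. The t₂g⁶e_g³ configuration has an unevenly filled e_g set; the Jahn–Teller theorem predicts a tetragonal distortion (typically axial elongation) to lift the degeneracy.
[Ru(NCS)6]^4-: Summing ligand charges against the −4 overall charge gives an oxidation state of +2 for ruthenium. Ruthenium is a group-8 element; Ru(II) is therefore d⁶. A 4d ion has a large Δₒ and is invariably low-spin. The d⁶ configuration leaves the e_g set evenly filled (or empty) — no strong Jahn–Teller driving force.

[CuF5(NH3)]^3-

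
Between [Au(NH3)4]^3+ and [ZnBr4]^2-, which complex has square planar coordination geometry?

[Au(NH3)4]^3+

For [Au(NH3)4]^3+: Summing ligand charges against the +3 overall charge gives an oxidation state of +3 for gold. Gold is a group-11 element; Au(III) is therefore d⁸. A 5d d⁸ ion has a large crystal-field splitting; square planar leaves the high-energy d_{x²−y²} orbital empty and maximises CFSE. → square planar.
For [ZnBr4]^2-: Summing ligand charges against the −2 overall charge gives an oxidation state of +2 for zinc. Zn sits in group 12, so the d-electron count is 12 − 2 = 10. A d¹⁰ ion has no crystal-field stabilisation preference between square planar and tetrahedral, so four ligands adopt the sterically favoured tetrahedral geometry. → tetrahedral.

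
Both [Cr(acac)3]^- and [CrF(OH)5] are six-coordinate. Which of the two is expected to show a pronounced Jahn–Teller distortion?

[Cr(acac)3]^-: Each acetylacetonate is −1; balancing the −1 overall charge requires Cr(II). Cr sits in group 6, so the d-electron count is 6 − 2 = 4. Acetylacetonate is a weak-field ligand for a first-row metal, so the complex is high-spin. The t₂g³e_g¹ (high-spin) configuration has an unevenly filled e_g set; the Jahn–Teller theorem predicts a tetragonal distortion (typically axial elongation) to lift the degeneracy.
[CrF(OH)5]: Summing ligand charges against the 0 overall charge gives an oxidation state of +6 for chromium. Chromium is a group-6 element; Cr(VI) is therefore d⁰. The d⁰ configuration leaves the e_g set evenly filled (or empty) — no strong Jahn–Teller driving force.

[Cr(acac)3]^-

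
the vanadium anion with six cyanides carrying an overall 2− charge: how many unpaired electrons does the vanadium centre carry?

1

Ligand charges: each cyanide is −1. With an overall charge of −2 the vanadium centre must be in the +4 oxidation state.
V sits in group 5, so the d-electron count is 5 − 4 = 1.
In an octahedral field the d¹ configuration is t₂g¹e_g⁰ (only one arrangement possible), giving 1 unpaired electron.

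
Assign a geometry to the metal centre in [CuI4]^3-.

Summing ligand charges against the −3 overall charge gives an oxidation state of +1 for copper.
Cu sits in group 11, so the d-electron count is 11 − 1 = 10.
Coordination number: 4.
A d¹⁰ ion has no crystal-field stabilisation preference between square planar and tetrahedral, so four ligands adopt the sterically favoured tetrahedral geometry.

tetrahedral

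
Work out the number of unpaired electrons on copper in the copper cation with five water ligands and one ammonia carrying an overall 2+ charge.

1

Water is neutral; ammonia is neutral; balancing the +2 overall charge requires Cu(II).
Cu sits in group 11, so the d-electron count is 11 − 2 = 9.
In an octahedral field the d⁹ configuration is t₂g⁶e_g³ (only one arrangement possible), giving 1 unpaired electron.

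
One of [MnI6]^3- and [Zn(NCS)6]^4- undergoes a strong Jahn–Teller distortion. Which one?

[MnI6]^3-

[MnI6]^3-: Summing ligand charges against the −3 overall charge gives an oxidation state of +3 for manganese. Manganese is a group-7 element; Mn(III) is therefore d⁴. Iodide is a weak-field ligand for a first-row metal, so the complex is high-spin. The t₂g³e_g¹ (high-spin) configuration has an unevenly filled e_g set; the Jahn–Teller theorem predicts a tetragonal distortion (typically axial elongation) to lift the degeneracy.
[Zn(NCS)6]^4-: Each isothiocyanate is −1; balancing the −4 overall charge requires Zn(II). Zinc is a group-12 element; Zn(II) is therefore d¹⁰. The d¹⁰ configuration leaves the e_g set evenly filled (or empty) — no strong Jahn–Teller driving force.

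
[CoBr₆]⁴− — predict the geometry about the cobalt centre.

Ligand charges: each bromide is −1. With an overall charge of −4 the cobalt centre must be in the +2 oxidation state.
Group 9 minus oxidation state 2 gives a d⁷ configuration.
Coordination number: 6.
Six donors around a single metal centre give an octahedral coordination sphere.

octahedral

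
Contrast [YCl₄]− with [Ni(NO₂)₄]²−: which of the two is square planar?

[Ni(NO₂)₄]²−

For [YCl₄]−: Summing ligand charges against the −1 overall charge gives an oxidation state of +3 for yttrium. Y sits in group 3, so the d-electron count is 3 − 3 = 0. A d⁰ ion has no crystal-field stabilisation preference between square planar and tetrahedral, so four ligands adopt the sterically favoured tetrahedral geometry. → tetrahedral.
For [Ni(NO₂)₄]²−: Summing ligand charges against the −2 overall charge gives an oxidation state of +2 for nickel. Ni sits in group 10, so the d-electron count is 10 − 2 = 8. Nitro (N-bound nitrite) is a strong-field ligand (high in the spectrochemical series). A 3d d⁸ ion with strong-field ligands gains enough CFSE to favour square planar over tetrahedral. → square planar.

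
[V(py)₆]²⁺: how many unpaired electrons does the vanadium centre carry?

Summing ligand charges against the +2 overall charge gives an oxidation state of +2 for vanadium.
V sits in group 5, so the d-electron count is 5 − 2 = 3.
In an octahedral field the d³ configuration is t₂g³e_g⁰ (only one arrangement possible), giving 3 unpaired electrons.

3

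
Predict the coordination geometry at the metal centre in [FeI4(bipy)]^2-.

Summing ligand charges against the −2 overall charge gives an oxidation state of +2 for iron.
Iron is a group-8 element; Fe(II) is therefore d⁶.
Counting donor atoms: 4×iodide (monodentate) → 4 donors; 1×2,2′-bipyridine (bidentate) → 2 donors. Coordination number = 6.
Six donors around a single metal centre give an octahedral coordination sphere.

octahedral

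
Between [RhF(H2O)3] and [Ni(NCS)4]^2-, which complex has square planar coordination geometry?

[RhF(H2O)3]

For [RhF(H2O)3]: Each fluoride is −1; water is neutral; balancing the 0 overall charge requires Rh(I). Rh sits in group 9, so the d-electron count is 9 − 1 = 8. A 4d d⁸ ion has a large crystal-field splitting; square planar leaves the high-energy d_{x²−y²} orbital empty and maximises CFSE. → square planar.
For [Ni(NCS)4]^2-: Summing ligand charges against the −2 overall charge gives an oxidation state of +2 for nickel. Group 10 minus oxidation state 2 gives a d⁸ configuration. Isothiocyanate is a weak-field ligand. With weak-field ligands the CFSE gain from square planar is small, so a 3d d⁸ ion takes the sterically preferred tetrahedral geometry. → tetrahedral.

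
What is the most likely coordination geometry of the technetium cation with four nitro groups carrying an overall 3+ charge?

tetrahedral

Each nitro (N-bound nitrite) is −1; balancing the +3 overall charge requires Tc(VII).
Group 7 minus oxidation state 7 gives a d⁰ configuration.
Coordination number: 4.
A d⁰ ion has no crystal-field stabilisation preference between square planar and tetrahedral, so four ligands adopt the sterically favoured tetrahedral geometry.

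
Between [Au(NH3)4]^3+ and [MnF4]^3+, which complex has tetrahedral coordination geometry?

For [Au(NH3)4]^3+: Ammonia is neutral; balancing the +3 overall charge requires Au(III). Au sits in group 11, so the d-electron count is 11 − 3 = 8. A 5d d⁸ ion has a large crystal-field splitting; square planar leaves the high-energy d_{x²−y²} orbital empty and maximises CFSE. → square planar.
For [MnF4]^3+: Each fluoride is −1; balancing the +3 overall charge requires Mn(VII). Mn sits in group 7, so the d-electron count is 7 − 7 = 0. A d⁰ ion has no crystal-field stabilisation preference between square planar and tetrahedral, so four ligands adopt the sterically favoured tetrahedral geometry. → tetrahedral.

[MnF4]^3+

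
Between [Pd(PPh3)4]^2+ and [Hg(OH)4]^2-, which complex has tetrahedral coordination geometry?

For [Pd(PPh3)4]^2+: Ligand charges: triphenylphosphine is neutral. With an overall charge of +2 the palladium centre must be in the +2 oxidation state. Pd sits in group 10, so the d-electron count is 10 − 2 = 8. A 4d d⁸ ion has a large crystal-field splitting; square planar leaves the high-energy d_{x²−y²} orbital empty and maximises CFSE. → square planar.
For [Hg(OH)4]^2-: Summing ligand charges against the −2 overall charge gives an oxidation state of +2 for mercury. Hg sits in group 12, so the d-electron count is 12 − 2 = 10. A d¹⁰ ion has no crystal-field stabilisation preference between square planar and tetrahedral, so four ligands adopt the sterically favoured tetrahedral geometry. → tetrahedral.

[Hg(OH)4]^2-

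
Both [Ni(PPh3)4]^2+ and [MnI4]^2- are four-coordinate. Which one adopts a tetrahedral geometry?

[MnI4]^2-

For [Ni(PPh3)4]^2+: Ligand charges: triphenylphosphine is neutral. With an overall charge of +2 the nickel centre must be in the +2 oxidation state. Group 10 minus oxidation state 2 gives a d⁸ configuration. Triphenylphosphine is a strong-field ligand (high in the spectrochemical series). A 3d d⁸ ion with strong-field ligands gains enough CFSE to favour square planar over tetrahedral. → square planar.
For [MnI4]^2-: Ligand charges: each iodide is −1. With an overall charge of −2 the manganese centre must be in the +2 oxidation state. Group 7 minus oxidation state 2 gives a d⁵ configuration. A high-spin d⁵ ion has zero CFSE in either geometry, so four ligands adopt the sterically favoured tetrahedral geometry. → tetrahedral.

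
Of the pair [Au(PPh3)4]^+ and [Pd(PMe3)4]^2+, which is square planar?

For [Au(PPh3)4]^+: Ligand charges: triphenylphosphine is neutral. With an overall charge of +1 the gold centre must be in the +1 oxidation state. Au sits in group 11, so the d-electron count is 11 − 1 = 10. A d¹⁰ ion has no crystal-field stabilisation preference between square planar and tetrahedral, so four ligands adopt the sterically favoured tetrahedral geometry. → tetrahedral.
For [Pd(PMe3)4]^2+: Summing ligand charges against the +2 overall charge gives an oxidation state of +2 for palladium. Pd sits in group 10, so the d-electron count is 10 − 2 = 8. A 4d d⁸ ion has a large crystal-field splitting; square planar leaves the high-energy d_{x²−y²} orbital empty and maximises CFSE. → square planar.

[Pd(PMe3)4]^2+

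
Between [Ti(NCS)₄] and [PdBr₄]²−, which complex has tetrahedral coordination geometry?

[Ti(NCS)₄]

For [Ti(NCS)₄]: Each isothiocyanate is −1; balancing the 0 overall charge requires Ti(IV). Ti sits in group 4, so the d-electron count is 4 − 4 = 0. A d⁰ ion has no crystal-field stabilisation preference between square planar and tetrahedral, so four ligands adopt the sterically favoured tetrahedral geometry. → tetrahedral.
For [PdBr₄]²−: Summing ligand charges against the −2 overall charge gives an oxidation state of +2 for palladium. Pd sits in group 10, so the d-electron count is 10 − 2 = 8. A 4d d⁸ ion has a large crystal-field splitting; square planar leaves the high-energy d_{x²−y²} orbital empty and maximises CFSE. → square planar.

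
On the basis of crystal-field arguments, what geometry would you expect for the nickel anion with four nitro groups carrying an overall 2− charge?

square planar

Each nitro (N-bound nitrite) is −1; balancing the −2 overall charge requires Ni(II).
Nickel is a group-10 element; Ni(II) is therefore d⁸.
With 4 monodentate ligands the coordination number is 4.
Nitro (N-bound nitrite) is a strong-field ligand (high in the spectrochemical series).
A 3d d⁸ ion with strong-field ligands gains enough CFSE to favour square planar over tetrahedral.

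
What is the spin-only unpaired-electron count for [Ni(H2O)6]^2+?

Ligand charges: water is neutral. With an overall charge of +2 the nickel centre must be in the +2 oxidation state.
Group 10 minus oxidation state 2 gives a d⁸ configuration.
In an octahedral field the d⁸ configuration is t₂g⁶e_g² (only one arrangement possible), giving 2 unpaired electrons.

2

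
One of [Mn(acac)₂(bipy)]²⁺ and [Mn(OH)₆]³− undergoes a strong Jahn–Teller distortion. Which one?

[Mn(OH)₆]³−

[Mn(acac)₂(bipy)]²⁺: Each acetylacetonate is −1; 2,2′-bipyridine is neutral; balancing the +2 overall charge requires Mn(IV). Manganese is a group-7 element; Mn(IV) is therefore d³. The d³ configuration leaves the e_g set evenly filled (or empty) — no strong Jahn–Teller driving force.
[Mn(OH)₆]³−: Each hydroxide is −1; balancing the −3 overall charge requires Mn(III). Manganese is a group-7 element; Mn(III) is therefore d⁴. Hydroxide is a weak-field ligand for a first-row metal, so the complex is high-spin. The t₂g³e_g¹ (high-spin) configuration has an unevenly filled e_g set; the Jahn–Teller theorem predicts a tetragonal distortion (typically axial elongation) to lift the degeneracy.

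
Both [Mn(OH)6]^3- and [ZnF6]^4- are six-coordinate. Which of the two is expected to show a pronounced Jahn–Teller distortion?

[Mn(OH)6]^3-: Ligand charges: each hydroxide is −1. With an overall charge of −3 the manganese centre must be in the +3 oxidation state. Mn sits in group 7, so the d-electron count is 7 − 3 = 4. Hydroxide is a weak-field ligand for a first-row metal, so the complex is high-spin. The t₂g³e_g¹ (high-spin) configuration has an unevenly filled e_g set; the Jahn–Teller theorem predicts a tetragonal distortion (typically axial elongation) to lift the degeneracy.
[ZnF6]^4-: Ligand charges: each fluoride is −1. With an overall charge of −4 the zinc centre must be in the +2 oxidation state. Zinc is a group-12 element; Zn(II) is therefore d¹⁰. The d¹⁰ configuration leaves the e_g set evenly filled (or empty) — no strong Jahn–Teller driving force.

[Mn(OH)6]^3-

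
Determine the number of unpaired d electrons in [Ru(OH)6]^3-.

Each hydroxide is −1; balancing the −3 overall charge requires Ru(III).
Ru sits in group 8, so the d-electron count is 8 − 3 = 5.
The spin state decides the count: a 4d ion has a large Δₒ and is invariably low-spin.
An octahedral low-spin d⁵ ion is t₂g⁵e_g⁰, giving 1 unpaired electron.

1 unpaired electron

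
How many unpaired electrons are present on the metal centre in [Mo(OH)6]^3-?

Summing ligand charges against the −3 overall charge gives an oxidation state of +3 for molybdenum.
Mo sits in group 6, so the d-electron count is 6 − 3 = 3.
In an octahedral field the d³ configuration is t₂g³e_g⁰ (only one arrangement possible), giving 3 unpaired electrons.

3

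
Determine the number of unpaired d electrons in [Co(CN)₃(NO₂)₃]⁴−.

1 unpaired electron

Ligand charges: each cyanide is −1; each nitro (N-bound nitrite) is −1. With an overall charge of −4 the cobalt centre must be in the +2 oxidation state.
Group 9 minus oxidation state 2 gives a d⁷ configuration.
The spin state decides the count: Cyanide and nitro (N-bound nitrite) are strong-field ligands (high in the spectrochemical series) for a first-row metal, so the complex is low-spin.
An octahedral low-spin d⁷ ion is t₂g⁶e_g¹, giving 1 unpaired electron.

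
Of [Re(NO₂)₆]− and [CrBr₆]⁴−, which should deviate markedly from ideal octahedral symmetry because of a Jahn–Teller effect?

[Re(NO₂)₆]−: Each nitro (N-bound nitrite) is −1; balancing the −1 overall charge requires Re(V). Group 7 minus oxidation state 5 gives a d² configuration. The d² configuration leaves the e_g set evenly filled (or empty) — no strong Jahn–Teller driving force.
[CrBr₆]⁴−: Each bromide is −1; balancing the −4 overall charge requires Cr(II). Cr sits in group 6, so the d-electron count is 6 − 2 = 4. Bromide is a weak-field ligand for a first-row metal, so the complex is high-spin. The t₂g³e_g¹ (high-spin) configuration has an unevenly filled e_g set; the Jahn–Teller theorem predicts a tetragonal distortion (typically axial elongation) to lift the degeneracy.

[CrBr₆]⁴−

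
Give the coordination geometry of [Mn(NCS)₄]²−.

tetrahedral

Each isothiocyanate is −1; balancing the −2 overall charge requires Mn(II).
Mn sits in group 7, so the d-electron count is 7 − 2 = 5.
With 4 monodentate ligands the coordination number is 4.
Isothiocyanate is a weak-field ligand.
A high-spin d⁵ ion has zero CFSE in either geometry, so four ligands adopt the sterically favoured tetrahedral geometry.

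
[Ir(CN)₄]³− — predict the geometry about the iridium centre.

square planar

Each cyanide is −1; balancing the −3 overall charge requires Ir(I).
Iridium is a group-9 element; Ir(I) is therefore d⁸.
With 4 monodentate ligands the coordination number is 4.
A 5d d⁸ ion has a large crystal-field splitting; square planar leaves the high-energy d_{x²−y²} orbital empty and maximises CFSE.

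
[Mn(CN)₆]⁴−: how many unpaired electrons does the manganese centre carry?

Each cyanide is −1; balancing the −4 overall charge requires Mn(II).
Mn sits in group 7, so the d-electron count is 7 − 2 = 5.
The spin state decides the count: Cyanide is a strong-field ligand (high in the spectrochemical series) for a first-row metal, so the complex is low-spin.
An octahedral low-spin d⁵ ion is t₂g⁵e_g⁰, giving 1 unpaired electron.

1 unpaired electron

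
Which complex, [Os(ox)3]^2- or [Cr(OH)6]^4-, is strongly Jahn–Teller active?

[Os(ox)3]^2-: Summing ligand charges against the −2 overall charge gives an oxidation state of +4 for osmium. Osmium is a group-8 element; Os(IV) is therefore d⁴. A 5d ion has a large Δₒ and is invariably low-spin. The d⁴ configuration leaves the e_g set evenly filled (or empty) — no strong Jahn–Teller driving force.
[Cr(OH)6]^4-: Summing ligand charges against the −4 overall charge gives an oxidation state of +2 for chromium. Cr sits in group 6, so the d-electron count is 6 − 2 = 4. Hydroxide is a weak-field ligand for a first-row metal, so the complex is high-spin. The t₂g³e_g¹ (high-spin) configuration has an unevenly filled e_g set; the Jahn–Teller theorem predicts a tetragonal distortion (typically axial elongation) to lift the degeneracy.

[Cr(OH)6]^4-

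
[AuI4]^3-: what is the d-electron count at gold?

Ligand charges: each iodide is −1. With an overall charge of −3 the gold centre must be in the +1 oxidation state.
Group 11 minus oxidation state 1 gives a d¹⁰ configuration.

d¹⁰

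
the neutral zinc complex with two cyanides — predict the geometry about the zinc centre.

Ligand charges: each cyanide is −1. With an overall charge of 0 the zinc centre must be in the +2 oxidation state.
Group 12 minus oxidation state 2 gives a d¹⁰ configuration.
Coordination number: 2.
A d¹⁰ ion with only two ligands adopts a linear arrangement (sp hybridisation; no CFSE preference).

linear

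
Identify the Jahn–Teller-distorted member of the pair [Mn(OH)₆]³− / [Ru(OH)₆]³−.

[Mn(OH)₆]³−: Each hydroxide is −1; balancing the −3 overall charge requires Mn(III). Manganese is a group-7 element; Mn(III) is therefore d⁴. Hydroxide is a weak-field ligand for a first-row metal, so the complex is high-spin. The t₂g³e_g¹ (high-spin) configuration has an unevenly filled e_g set; the Jahn–Teller theorem predicts a tetragonal distortion (typically axial elongation) to lift the degeneracy.
[Ru(OH)₆]³−: Summing ligand charges against the −3 overall charge gives an oxidation state of +3 for ruthenium. Ruthenium is a group-8 element; Ru(III) is therefore d⁵. A 4d ion has a large Δₒ and is invariably low-spin. The d⁵ configuration leaves the e_g set evenly filled (or empty) — no strong Jahn–Teller driving force.

[Mn(OH)₆]³−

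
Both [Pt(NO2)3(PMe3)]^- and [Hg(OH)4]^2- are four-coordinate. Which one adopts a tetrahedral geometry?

[Hg(OH)4]^2-

For [Pt(NO2)3(PMe3)]^-: Each nitro (N-bound nitrite) is −1; trimethylphosphine is neutral; balancing the −1 overall charge requires Pt(II). Pt sits in group 10, so the d-electron count is 10 − 2 = 8. A 5d d⁸ ion has a large crystal-field splitting; square planar leaves the high-energy d_{x²−y²} orbital empty and maximises CFSE. → square planar.
For [Hg(OH)4]^2-: Ligand charges: each hydroxide is −1. With an overall charge of −2 the mercury centre must be in the +2 oxidation state. Mercury is a group-12 element; Hg(II) is therefore d¹⁰. A d¹⁰ ion has no crystal-field stabilisation preference between square planar and tetrahedral, so four ligands adopt the sterically favoured tetrahedral geometry. → tetrahedral.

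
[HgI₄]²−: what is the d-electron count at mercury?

Each iodide is −1; balancing the −2 overall charge requires Hg(II).
Hg sits in group 12, so the d-electron count is 12 − 2 = 10.

d¹⁰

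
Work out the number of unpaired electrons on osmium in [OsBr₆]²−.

2

Ligand charges: each bromide is −1. With an overall charge of −2 the osmium centre must be in the +4 oxidation state.
Osmium is a group-8 element; Os(IV) is therefore d⁴.
The spin state decides the count: a 5d ion has a large Δₒ and is invariably low-spin.
An octahedral low-spin d⁴ ion is t₂g⁴e_g⁰, giving 2 unpaired electrons.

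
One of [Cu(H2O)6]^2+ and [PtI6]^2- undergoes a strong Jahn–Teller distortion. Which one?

[Cu(H2O)6]^2+

[Cu(H2O)6]^2+: Summing ligand charges against the +2 overall charge gives an oxidation state of +2 for copper. Cu sits in group 11, so the d-electron count is 11 − 2 = 9. The t₂g⁶e_g³ configuration has an unevenly filled e_g set; the Jahn–Teller theorem predicts a tetragonal distortion (typically axial elongation) to lift the degeneracy.
[PtI6]^2-: Each iodide is −1; balancing the −2 overall charge requires Pt(IV). Platinum is a group-10 element; Pt(IV) is therefore d⁶. A 5d ion has a large Δₒ and is invariably low-spin. The d⁶ configuration leaves the e_g set evenly filled (or empty) — no strong Jahn–Teller driving force.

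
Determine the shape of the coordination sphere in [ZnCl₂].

linear

Ligand charges: each chloride is −1. With an overall charge of 0 the zinc centre must be in the +2 oxidation state.
Group 12 minus oxidation state 2 gives a d¹⁰ configuration.
Coordination number: 2.
A d¹⁰ ion with only two ligands adopts a linear arrangement (sp hybridisation; no CFSE preference).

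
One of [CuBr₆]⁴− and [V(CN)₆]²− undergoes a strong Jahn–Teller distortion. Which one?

[CuBr₆]⁴−: Ligand charges: each bromide is −1. With an overall charge of −4 the copper centre must be in the +2 oxidation state. Group 11 minus oxidation state 2 gives a d⁹ configuration. The t₂g⁶e_g³ configuration has an unevenly filled e_g set; the Jahn–Teller theorem predicts a tetragonal distortion (typically axial elongation) to lift the degeneracy.
[V(CN)₆]²−: Ligand charges: each cyanide is −1. With an overall charge of −2 the vanadium centre must be in the +4 oxidation state. Vanadium is a group-5 element; V(IV) is therefore d¹. The d¹ configuration leaves the e_g set evenly filled (or empty) — no strong Jahn–Teller driving force.

[CuBr₆]⁴−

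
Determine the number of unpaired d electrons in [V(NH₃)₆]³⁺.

Summing ligand charges against the +3 overall charge gives an oxidation state of +3 for vanadium.
V sits in group 5, so the d-electron count is 5 − 3 = 2.
In an octahedral field the d² configuration is t₂g²e_g⁰ (only one arrangement possible), giving 2 unpaired electrons.

2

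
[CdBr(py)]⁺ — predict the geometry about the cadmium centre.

Each bromide is −1; pyridine is neutral; balancing the +1 overall charge requires Cd(II).
Group 12 minus oxidation state 2 gives a d¹⁰ configuration.
Coordination number: 2.
A d¹⁰ ion with only two ligands adopts a linear arrangement (sp hybridisation; no CFSE preference).

linear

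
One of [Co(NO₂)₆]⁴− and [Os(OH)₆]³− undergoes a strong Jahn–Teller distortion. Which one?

[Co(NO₂)₆]⁴−: Each nitro (N-bound nitrite) is −1; balancing the −4 overall charge requires Co(II). Cobalt is a group-9 element; Co(II) is therefore d⁷. Nitro (N-bound nitrite) is a strong-field ligand (high in the spectrochemical series) for a first-row metal, so the complex is low-spin. The t₂g⁶e_g¹ (low-spin) configuration has an unevenly filled e_g set; the Jahn–Teller theorem predicts a tetragonal distortion (typically axial elongation) to lift the degeneracy.
[Os(OH)₆]³−: Each hydroxide is −1; balancing the −3 overall charge requires Os(III). Group 8 minus oxidation state 3 gives a d⁵ configuration. A 5d ion has a large Δₒ and is invariably low-spin. The d⁵ configuration leaves the e_g set evenly filled (or empty) — no strong Jahn–Teller driving force.

[Co(NO₂)₆]⁴−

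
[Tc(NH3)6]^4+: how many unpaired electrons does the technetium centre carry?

3

Ammonia is neutral; balancing the +4 overall charge requires Tc(IV).
Group 7 minus oxidation state 4 gives a d³ configuration.
In an octahedral field the d³ configuration is t₂g³e_g⁰ (only one arrangement possible), giving 3 unpaired electrons.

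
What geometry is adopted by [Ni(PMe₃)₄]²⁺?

square planar

Ligand charges: trimethylphosphine is neutral. With an overall charge of +2 the nickel centre must be in the +2 oxidation state.
Nickel is a group-10 element; Ni(II) is therefore d⁸.
Coordination number: 4.
Trimethylphosphine is a strong-field ligand (high in the spectrochemical series).
A 3d d⁸ ion with strong-field ligands gains enough CFSE to favour square planar over tetrahedral.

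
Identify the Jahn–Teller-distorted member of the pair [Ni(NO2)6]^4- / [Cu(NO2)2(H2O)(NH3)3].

[Cu(NO2)2(H2O)(NH3)3]

[Ni(NO2)6]^4-: Each nitro (N-bound nitrite) is −1; balancing the −4 overall charge requires Ni(II). Group 10 minus oxidation state 2 gives a d⁸ configuration. The d⁸ configuration leaves the e_g set evenly filled (or empty) — no strong Jahn–Teller driving force.
[Cu(NO2)2(H2O)(NH3)3]: Ligand charges: each nitro (N-bound nitrite) is −1; water is neutral; ammonia is neutral. With an overall charge of 0 the copper centre must be in the +2 oxidation state. Group 11 minus oxidation state 2 gives a d⁹ configuration. The t₂g⁶e_g³ configuration has an unevenly filled e_g set; the Jahn–Teller theorem predicts a tetragonal distortion (typically axial elongation) to lift the degeneracy.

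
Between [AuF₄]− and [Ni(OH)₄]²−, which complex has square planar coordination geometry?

For [AuF₄]−: Summing ligand charges against the −1 overall charge gives an oxidation state of +3 for gold. Gold is a group-11 element; Au(III) is therefore d⁸. A 5d d⁸ ion has a large crystal-field splitting; square planar leaves the high-energy d_{x²−y²} orbital empty and maximises CFSE. → square planar.
For [Ni(OH)₄]²−: Ligand charges: each hydroxide is −1. With an overall charge of −2 the nickel centre must be in the +2 oxidation state. Nickel is a group-10 element; Ni(II) is therefore d⁸. Hydroxide is a weak-field ligand. With weak-field ligands the CFSE gain from square planar is small, so a 3d d⁸ ion takes the sterically preferred tetrahedral geometry. → tetrahedral.

[AuF₄]−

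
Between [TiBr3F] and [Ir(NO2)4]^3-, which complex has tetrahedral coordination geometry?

For [TiBr3F]: Ligand charges: each bromide is −1; each fluoride is −1. With an overall charge of 0 the titanium centre must be in the +4 oxidation state. Ti sits in group 4, so the d-electron count is 4 − 4 = 0. A d⁰ ion has no crystal-field stabilisation preference between square planar and tetrahedral, so four ligands adopt the sterically favoured tetrahedral geometry. → tetrahedral.
For [Ir(NO2)4]^3-: Ligand charges: each nitro (N-bound nitrite) is −1. With an overall charge of −3 the iridium centre must be in the +1 oxidation state. Group 9 minus oxidation state 1 gives a d⁸ configuration. A 5d d⁸ ion has a large crystal-field splitting; square planar leaves the high-energy d_{x²−y²} orbital empty and maximises CFSE. → square planar.

[TiBr3F]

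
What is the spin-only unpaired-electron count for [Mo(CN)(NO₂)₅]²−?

Summing ligand charges against the −2 overall charge gives an oxidation state of +4 for molybdenum.
Mo sits in group 6, so the d-electron count is 6 − 4 = 2.
In an octahedral field the d² configuration is t₂g²e_g⁰ (only one arrangement possible), giving 2 unpaired electrons.

2 unpaired electrons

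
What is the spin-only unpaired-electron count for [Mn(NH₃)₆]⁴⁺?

Ammonia is neutral; balancing the +4 overall charge requires Mn(IV).
Manganese is a group-7 element; Mn(IV) is therefore d³.
In an octahedral field the d³ configuration is t₂g³e_g⁰ (only one arrangement possible), giving 3 unpaired electrons.

3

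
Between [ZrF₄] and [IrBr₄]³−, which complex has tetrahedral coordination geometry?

For [ZrF₄]: Ligand charges: each fluoride is −1. With an overall charge of 0 the zirconium centre must be in the +4 oxidation state. Zr sits in group 4, so the d-electron count is 4 − 4 = 0. A d⁰ ion has no crystal-field stabilisation preference between square planar and tetrahedral, so four ligands adopt the sterically favoured tetrahedral geometry. → tetrahedral.
For [IrBr₄]³−: Summing ligand charges against the −3 overall charge gives an oxidation state of +1 for iridium. Ir sits in group 9, so the d-electron count is 9 − 1 = 8. A 5d d⁸ ion has a large crystal-field splitting; square planar leaves the high-energy d_{x²−y²} orbital empty and maximises CFSE. → square planar.

[ZrF₄]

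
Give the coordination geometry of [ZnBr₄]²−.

Ligand charges: each bromide is −1. With an overall charge of −2 the zinc centre must be in the +2 oxidation state.
Zinc is a group-12 element; Zn(II) is therefore d¹⁰.
Coordination number: 4.
A d¹⁰ ion has no crystal-field stabilisation preference between square planar and tetrahedral, so four ligands adopt the sterically favoured tetrahedral geometry.

tetrahedral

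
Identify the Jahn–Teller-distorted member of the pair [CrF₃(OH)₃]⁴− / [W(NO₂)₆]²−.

[CrF₃(OH)₃]⁴−: Summing ligand charges against the −4 overall charge gives an oxidation state of +2 for chromium. Cr sits in group 6, so the d-electron count is 6 − 2 = 4. Fluoride and hydroxide are weak-field ligands for a first-row metal, so the complex is high-spin. The t₂g³e_g¹ (high-spin) configuration has an unevenly filled e_g set; the Jahn–Teller theorem predicts a tetragonal distortion (typically axial elongation) to lift the degeneracy.
[W(NO₂)₆]²−: Each nitro (N-bound nitrite) is −1; balancing the −2 overall charge requires W(IV). W sits in group 6, so the d-electron count is 6 − 4 = 2. The d² configuration leaves the e_g set evenly filled (or empty) — no strong Jahn–Teller driving force.

[CrF₃(OH)₃]⁴−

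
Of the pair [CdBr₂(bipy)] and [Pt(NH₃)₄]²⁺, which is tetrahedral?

[CdBr₂(bipy)]

For [CdBr₂(bipy)]: Summing ligand charges against the 0 overall charge gives an oxidation state of +2 for cadmium. Cd sits in group 12, so the d-electron count is 12 − 2 = 10. A d¹⁰ ion has no crystal-field stabilisation preference between square planar and tetrahedral, so four ligands adopt the sterically favoured tetrahedral geometry. → tetrahedral.
For [Pt(NH₃)₄]²⁺: Ligand charges: ammonia is neutral. With an overall charge of +2 the platinum centre must be in the +2 oxidation state. Pt sits in group 10, so the d-electron count is 10 − 2 = 8. A 5d d⁸ ion has a large crystal-field splitting; square planar leaves the high-energy d_{x²−y²} orbital empty and maximises CFSE. → square planar.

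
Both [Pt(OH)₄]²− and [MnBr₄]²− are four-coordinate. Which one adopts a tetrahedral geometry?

[MnBr₄]²−

For [Pt(OH)₄]²−: Each hydroxide is −1; balancing the −2 overall charge requires Pt(II). Pt sits in group 10, so the d-electron count is 10 − 2 = 8. A 5d d⁸ ion has a large crystal-field splitting; square planar leaves the high-energy d_{x²−y²} orbital empty and maximises CFSE. → square planar.
For [MnBr₄]²−: Summing ligand charges against the −2 overall charge gives an oxidation state of +2 for manganese. Mn sits in group 7, so the d-electron count is 7 − 2 = 5. A high-spin d⁵ ion has zero CFSE in either geometry, so four ligands adopt the sterically favoured tetrahedral geometry. → tetrahedral.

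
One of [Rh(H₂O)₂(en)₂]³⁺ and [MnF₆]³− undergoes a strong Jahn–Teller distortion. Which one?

[Rh(H₂O)₂(en)₂]³⁺: Summing ligand charges against the +3 overall charge gives an oxidation state of +3 for rhodium. Rh sits in group 9, so the d-electron count is 9 − 3 = 6. A 4d ion has a large Δₒ and is invariably low-spin. The d⁶ configuration leaves the e_g set evenly filled (or empty) — no strong Jahn–Teller driving force.
[MnF₆]³−: Ligand charges: each fluoride is −1. With an overall charge of −3 the manganese centre must be in the +3 oxidation state. Manganese is a group-7 element; Mn(III) is therefore d⁴. Fluoride is a weak-field ligand for a first-row metal, so the complex is high-spin. The t₂g³e_g¹ (high-spin) configuration has an unevenly filled e_g set; the Jahn–Teller theorem predicts a tetragonal distortion (typically axial elongation) to lift the degeneracy.

[MnF₆]³−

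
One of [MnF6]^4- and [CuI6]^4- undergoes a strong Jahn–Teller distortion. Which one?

[CuI6]^4-

[MnF6]^4-: Each fluoride is −1; balancing the −4 overall charge requires Mn(II). Group 7 minus oxidation state 2 gives a d⁵ configuration. Fluoride is a weak-field ligand for a first-row metal, so the complex is high-spin. The d⁵ configuration leaves the e_g set evenly filled (or empty) — no strong Jahn–Teller driving force.
[CuI6]^4-: Ligand charges: each iodide is −1. With an overall charge of −4 the copper centre must be in the +2 oxidation state. Group 11 minus oxidation state 2 gives a d⁹ configuration. The t₂g⁶e_g³ configuration has an unevenly filled e_g set; the Jahn–Teller theorem predicts a tetragonal distortion (typically axial elongation) to lift the degeneracy.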